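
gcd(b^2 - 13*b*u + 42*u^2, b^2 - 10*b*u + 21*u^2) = -b + 7*u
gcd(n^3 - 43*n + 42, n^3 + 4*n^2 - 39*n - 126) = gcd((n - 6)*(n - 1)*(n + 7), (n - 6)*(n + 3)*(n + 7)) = n^2 + n - 42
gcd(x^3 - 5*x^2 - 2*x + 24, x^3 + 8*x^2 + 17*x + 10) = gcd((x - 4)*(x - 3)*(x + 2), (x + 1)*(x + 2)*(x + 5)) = x + 2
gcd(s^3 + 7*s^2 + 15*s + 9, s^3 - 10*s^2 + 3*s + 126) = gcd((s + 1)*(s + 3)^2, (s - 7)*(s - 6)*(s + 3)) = s + 3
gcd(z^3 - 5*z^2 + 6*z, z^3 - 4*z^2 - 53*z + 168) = z - 3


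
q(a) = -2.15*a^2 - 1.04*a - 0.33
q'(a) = -4.3*a - 1.04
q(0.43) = -1.17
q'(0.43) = -2.89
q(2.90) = -21.43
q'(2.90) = -13.51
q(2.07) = -11.70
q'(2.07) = -9.94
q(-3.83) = -27.88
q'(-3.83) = 15.43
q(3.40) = -28.72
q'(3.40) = -15.66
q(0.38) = -1.04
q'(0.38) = -2.67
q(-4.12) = -32.54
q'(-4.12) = 16.68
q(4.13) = -41.30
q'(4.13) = -18.80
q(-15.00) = -468.48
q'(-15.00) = 63.46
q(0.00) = -0.33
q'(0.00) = -1.04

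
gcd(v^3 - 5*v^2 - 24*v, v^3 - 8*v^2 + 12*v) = v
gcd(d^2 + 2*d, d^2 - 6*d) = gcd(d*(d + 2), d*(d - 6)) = d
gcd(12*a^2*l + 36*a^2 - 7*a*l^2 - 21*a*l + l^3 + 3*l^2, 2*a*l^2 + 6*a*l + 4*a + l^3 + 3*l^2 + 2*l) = 1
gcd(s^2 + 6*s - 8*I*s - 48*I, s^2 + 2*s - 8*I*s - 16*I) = s - 8*I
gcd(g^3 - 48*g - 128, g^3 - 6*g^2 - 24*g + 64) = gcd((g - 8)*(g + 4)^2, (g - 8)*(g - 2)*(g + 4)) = g^2 - 4*g - 32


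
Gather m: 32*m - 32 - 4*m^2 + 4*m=-4*m^2 + 36*m - 32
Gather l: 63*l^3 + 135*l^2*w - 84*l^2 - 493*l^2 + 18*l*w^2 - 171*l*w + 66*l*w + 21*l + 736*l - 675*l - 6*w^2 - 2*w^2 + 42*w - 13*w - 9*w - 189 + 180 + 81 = 63*l^3 + l^2*(135*w - 577) + l*(18*w^2 - 105*w + 82) - 8*w^2 + 20*w + 72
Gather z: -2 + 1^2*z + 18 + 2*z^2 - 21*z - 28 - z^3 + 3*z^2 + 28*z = -z^3 + 5*z^2 + 8*z - 12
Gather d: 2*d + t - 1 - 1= 2*d + t - 2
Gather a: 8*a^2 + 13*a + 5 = 8*a^2 + 13*a + 5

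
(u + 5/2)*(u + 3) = u^2 + 11*u/2 + 15/2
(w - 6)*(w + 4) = w^2 - 2*w - 24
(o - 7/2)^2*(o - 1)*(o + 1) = o^4 - 7*o^3 + 45*o^2/4 + 7*o - 49/4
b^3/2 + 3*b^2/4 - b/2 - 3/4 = (b/2 + 1/2)*(b - 1)*(b + 3/2)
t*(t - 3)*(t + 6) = t^3 + 3*t^2 - 18*t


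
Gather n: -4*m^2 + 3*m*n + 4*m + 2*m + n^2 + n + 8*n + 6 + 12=-4*m^2 + 6*m + n^2 + n*(3*m + 9) + 18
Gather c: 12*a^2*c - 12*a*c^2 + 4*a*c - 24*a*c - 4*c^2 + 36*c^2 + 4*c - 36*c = c^2*(32 - 12*a) + c*(12*a^2 - 20*a - 32)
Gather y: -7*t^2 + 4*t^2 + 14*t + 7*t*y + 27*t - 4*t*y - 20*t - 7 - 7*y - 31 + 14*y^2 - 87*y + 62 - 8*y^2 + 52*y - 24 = -3*t^2 + 21*t + 6*y^2 + y*(3*t - 42)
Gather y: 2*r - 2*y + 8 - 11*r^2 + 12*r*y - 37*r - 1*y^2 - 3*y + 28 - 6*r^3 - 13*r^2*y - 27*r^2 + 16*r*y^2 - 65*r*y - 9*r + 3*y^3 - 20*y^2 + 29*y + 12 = -6*r^3 - 38*r^2 - 44*r + 3*y^3 + y^2*(16*r - 21) + y*(-13*r^2 - 53*r + 24) + 48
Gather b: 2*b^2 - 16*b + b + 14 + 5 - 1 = 2*b^2 - 15*b + 18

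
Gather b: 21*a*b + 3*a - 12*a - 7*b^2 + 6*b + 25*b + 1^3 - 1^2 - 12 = -9*a - 7*b^2 + b*(21*a + 31) - 12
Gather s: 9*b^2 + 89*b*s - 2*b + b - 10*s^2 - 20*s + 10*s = 9*b^2 - b - 10*s^2 + s*(89*b - 10)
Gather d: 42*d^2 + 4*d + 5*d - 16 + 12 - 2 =42*d^2 + 9*d - 6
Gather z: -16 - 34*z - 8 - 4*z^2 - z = -4*z^2 - 35*z - 24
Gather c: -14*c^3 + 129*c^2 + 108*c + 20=-14*c^3 + 129*c^2 + 108*c + 20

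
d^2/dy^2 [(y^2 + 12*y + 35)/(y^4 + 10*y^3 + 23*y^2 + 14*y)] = 2*(3*y^5 + 39*y^4 + 127*y^3 + 165*y^2 + 90*y + 20)/(y^3*(y^6 + 9*y^5 + 33*y^4 + 63*y^3 + 66*y^2 + 36*y + 8))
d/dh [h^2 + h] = 2*h + 1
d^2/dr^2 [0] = 0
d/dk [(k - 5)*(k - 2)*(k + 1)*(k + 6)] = 4*k^3 - 66*k + 28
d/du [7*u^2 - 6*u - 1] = 14*u - 6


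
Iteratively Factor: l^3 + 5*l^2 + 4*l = (l + 1)*(l^2 + 4*l) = l*(l + 1)*(l + 4)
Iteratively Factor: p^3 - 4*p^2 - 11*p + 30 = (p + 3)*(p^2 - 7*p + 10) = (p - 5)*(p + 3)*(p - 2)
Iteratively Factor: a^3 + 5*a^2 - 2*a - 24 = (a - 2)*(a^2 + 7*a + 12) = (a - 2)*(a + 3)*(a + 4)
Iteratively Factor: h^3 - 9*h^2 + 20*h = (h - 5)*(h^2 - 4*h) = (h - 5)*(h - 4)*(h)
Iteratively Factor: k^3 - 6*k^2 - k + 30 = (k - 5)*(k^2 - k - 6) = (k - 5)*(k + 2)*(k - 3)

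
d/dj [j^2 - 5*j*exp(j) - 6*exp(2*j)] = -5*j*exp(j) + 2*j - 12*exp(2*j) - 5*exp(j)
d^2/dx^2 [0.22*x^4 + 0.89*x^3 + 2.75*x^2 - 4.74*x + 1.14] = 2.64*x^2 + 5.34*x + 5.5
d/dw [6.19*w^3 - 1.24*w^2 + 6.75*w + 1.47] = 18.57*w^2 - 2.48*w + 6.75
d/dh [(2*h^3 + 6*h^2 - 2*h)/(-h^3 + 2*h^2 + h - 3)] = 2*(5*h^4 - 4*h^2 - 18*h + 3)/(h^6 - 4*h^5 + 2*h^4 + 10*h^3 - 11*h^2 - 6*h + 9)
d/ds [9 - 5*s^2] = -10*s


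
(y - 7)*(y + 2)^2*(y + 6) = y^4 + 3*y^3 - 42*y^2 - 172*y - 168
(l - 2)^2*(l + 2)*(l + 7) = l^4 + 5*l^3 - 18*l^2 - 20*l + 56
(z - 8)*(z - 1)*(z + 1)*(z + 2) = z^4 - 6*z^3 - 17*z^2 + 6*z + 16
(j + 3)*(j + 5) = j^2 + 8*j + 15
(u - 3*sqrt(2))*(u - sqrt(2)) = u^2 - 4*sqrt(2)*u + 6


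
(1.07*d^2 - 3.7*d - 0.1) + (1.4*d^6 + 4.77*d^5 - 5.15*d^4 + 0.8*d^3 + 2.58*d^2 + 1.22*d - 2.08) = 1.4*d^6 + 4.77*d^5 - 5.15*d^4 + 0.8*d^3 + 3.65*d^2 - 2.48*d - 2.18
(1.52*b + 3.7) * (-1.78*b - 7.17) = -2.7056*b^2 - 17.4844*b - 26.529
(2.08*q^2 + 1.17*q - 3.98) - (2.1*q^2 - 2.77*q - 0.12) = -0.02*q^2 + 3.94*q - 3.86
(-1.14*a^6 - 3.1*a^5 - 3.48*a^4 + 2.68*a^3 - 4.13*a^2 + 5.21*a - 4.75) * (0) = 0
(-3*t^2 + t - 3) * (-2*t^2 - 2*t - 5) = 6*t^4 + 4*t^3 + 19*t^2 + t + 15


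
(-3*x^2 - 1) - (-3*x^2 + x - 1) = -x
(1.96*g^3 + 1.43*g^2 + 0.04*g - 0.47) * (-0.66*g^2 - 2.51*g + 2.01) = -1.2936*g^5 - 5.8634*g^4 + 0.3239*g^3 + 3.0841*g^2 + 1.2601*g - 0.9447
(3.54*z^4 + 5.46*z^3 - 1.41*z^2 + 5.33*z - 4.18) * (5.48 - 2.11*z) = -7.4694*z^5 + 7.8786*z^4 + 32.8959*z^3 - 18.9731*z^2 + 38.0282*z - 22.9064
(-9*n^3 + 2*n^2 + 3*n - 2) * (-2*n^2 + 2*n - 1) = 18*n^5 - 22*n^4 + 7*n^3 + 8*n^2 - 7*n + 2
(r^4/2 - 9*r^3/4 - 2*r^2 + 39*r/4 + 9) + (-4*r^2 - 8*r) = r^4/2 - 9*r^3/4 - 6*r^2 + 7*r/4 + 9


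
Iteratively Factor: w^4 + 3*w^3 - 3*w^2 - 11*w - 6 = (w + 1)*(w^3 + 2*w^2 - 5*w - 6) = (w + 1)^2*(w^2 + w - 6) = (w + 1)^2*(w + 3)*(w - 2)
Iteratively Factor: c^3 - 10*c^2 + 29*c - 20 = (c - 1)*(c^2 - 9*c + 20) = (c - 5)*(c - 1)*(c - 4)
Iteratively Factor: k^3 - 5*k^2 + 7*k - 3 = (k - 1)*(k^2 - 4*k + 3) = (k - 3)*(k - 1)*(k - 1)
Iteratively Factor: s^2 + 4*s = (s + 4)*(s)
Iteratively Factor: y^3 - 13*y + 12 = (y - 1)*(y^2 + y - 12) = (y - 3)*(y - 1)*(y + 4)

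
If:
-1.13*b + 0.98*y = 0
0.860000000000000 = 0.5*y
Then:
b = 1.49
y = 1.72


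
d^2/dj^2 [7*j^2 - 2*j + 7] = 14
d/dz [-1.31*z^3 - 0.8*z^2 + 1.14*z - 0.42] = -3.93*z^2 - 1.6*z + 1.14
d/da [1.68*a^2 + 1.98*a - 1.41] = 3.36*a + 1.98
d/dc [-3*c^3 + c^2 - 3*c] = -9*c^2 + 2*c - 3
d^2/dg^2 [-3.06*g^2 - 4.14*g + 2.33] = -6.12000000000000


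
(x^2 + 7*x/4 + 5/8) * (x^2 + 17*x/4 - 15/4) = x^4 + 6*x^3 + 69*x^2/16 - 125*x/32 - 75/32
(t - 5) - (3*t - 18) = 13 - 2*t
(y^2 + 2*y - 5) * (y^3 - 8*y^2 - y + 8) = y^5 - 6*y^4 - 22*y^3 + 46*y^2 + 21*y - 40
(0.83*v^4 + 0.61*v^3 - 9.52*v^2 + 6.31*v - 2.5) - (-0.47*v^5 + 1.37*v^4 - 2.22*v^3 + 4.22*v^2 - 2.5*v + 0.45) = 0.47*v^5 - 0.54*v^4 + 2.83*v^3 - 13.74*v^2 + 8.81*v - 2.95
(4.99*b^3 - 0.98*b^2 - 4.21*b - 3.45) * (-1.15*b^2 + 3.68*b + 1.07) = -5.7385*b^5 + 19.4902*b^4 + 6.5744*b^3 - 12.5739*b^2 - 17.2007*b - 3.6915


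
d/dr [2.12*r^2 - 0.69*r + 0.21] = 4.24*r - 0.69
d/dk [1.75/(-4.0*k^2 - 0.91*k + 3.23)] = (14.0*k + 1.5925)/(4.0*k^2 + 0.91*k - 3.23)^2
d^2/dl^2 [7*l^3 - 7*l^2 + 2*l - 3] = 42*l - 14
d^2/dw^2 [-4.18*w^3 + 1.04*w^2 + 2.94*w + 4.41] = 2.08 - 25.08*w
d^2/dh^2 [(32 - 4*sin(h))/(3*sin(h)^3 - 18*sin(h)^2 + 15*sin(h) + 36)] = 8*(2*sin(h)^6 - 47*sin(h)^5 + 316*sin(h)^4 - 929*sin(h)^3 + 1522*sin(h)^2 - 1748*sin(h) + 836)/(3*(sin(h) - 4)^3*(sin(h) - 3)^3*(sin(h) + 1)^2)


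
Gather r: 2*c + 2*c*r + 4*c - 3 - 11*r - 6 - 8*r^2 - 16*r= 6*c - 8*r^2 + r*(2*c - 27) - 9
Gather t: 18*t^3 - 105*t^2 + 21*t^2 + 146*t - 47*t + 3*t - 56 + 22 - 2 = 18*t^3 - 84*t^2 + 102*t - 36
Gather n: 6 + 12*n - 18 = 12*n - 12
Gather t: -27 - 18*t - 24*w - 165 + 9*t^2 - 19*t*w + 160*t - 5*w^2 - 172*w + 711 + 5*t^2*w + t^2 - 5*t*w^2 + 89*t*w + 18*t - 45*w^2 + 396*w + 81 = t^2*(5*w + 10) + t*(-5*w^2 + 70*w + 160) - 50*w^2 + 200*w + 600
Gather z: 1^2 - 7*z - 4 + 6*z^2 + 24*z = 6*z^2 + 17*z - 3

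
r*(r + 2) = r^2 + 2*r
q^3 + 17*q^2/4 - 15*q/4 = q*(q - 3/4)*(q + 5)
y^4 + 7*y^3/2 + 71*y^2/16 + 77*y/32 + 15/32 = (y + 1/2)*(y + 3/4)*(y + 1)*(y + 5/4)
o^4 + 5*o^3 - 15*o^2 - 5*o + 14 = (o - 2)*(o - 1)*(o + 1)*(o + 7)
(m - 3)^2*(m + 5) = m^3 - m^2 - 21*m + 45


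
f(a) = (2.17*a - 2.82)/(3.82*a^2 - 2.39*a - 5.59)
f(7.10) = 0.07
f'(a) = (2.39 - 7.64*a)*(2.17*a - 2.82)/(3.82*a^2 - 2.39*a - 5.59)^2 + 2.17/(3.82*a^2 - 2.39*a - 5.59)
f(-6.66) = -0.10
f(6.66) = 0.08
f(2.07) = 0.29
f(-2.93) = -0.27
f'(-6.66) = -0.02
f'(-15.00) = -0.00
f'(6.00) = -0.01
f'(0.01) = -0.59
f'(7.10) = -0.01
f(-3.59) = -0.20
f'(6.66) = -0.01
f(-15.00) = -0.04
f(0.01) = 0.50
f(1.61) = 1.45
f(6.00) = 0.09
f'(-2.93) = -0.13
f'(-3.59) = -0.07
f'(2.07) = -0.29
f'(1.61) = -26.34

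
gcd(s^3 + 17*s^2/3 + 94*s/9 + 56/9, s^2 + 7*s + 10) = s + 2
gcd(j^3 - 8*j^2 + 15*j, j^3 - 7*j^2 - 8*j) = j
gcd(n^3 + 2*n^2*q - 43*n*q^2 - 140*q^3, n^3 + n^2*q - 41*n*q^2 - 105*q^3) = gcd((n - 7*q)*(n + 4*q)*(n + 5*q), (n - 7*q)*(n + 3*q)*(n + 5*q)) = -n^2 + 2*n*q + 35*q^2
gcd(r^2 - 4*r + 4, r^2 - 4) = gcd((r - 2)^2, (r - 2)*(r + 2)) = r - 2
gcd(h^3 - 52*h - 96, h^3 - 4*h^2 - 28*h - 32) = h^2 - 6*h - 16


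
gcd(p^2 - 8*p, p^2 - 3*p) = p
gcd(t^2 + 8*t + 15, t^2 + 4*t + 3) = t + 3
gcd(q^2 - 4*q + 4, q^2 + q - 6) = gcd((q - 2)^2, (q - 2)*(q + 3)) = q - 2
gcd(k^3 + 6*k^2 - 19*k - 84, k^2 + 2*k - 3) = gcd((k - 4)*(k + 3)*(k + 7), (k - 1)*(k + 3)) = k + 3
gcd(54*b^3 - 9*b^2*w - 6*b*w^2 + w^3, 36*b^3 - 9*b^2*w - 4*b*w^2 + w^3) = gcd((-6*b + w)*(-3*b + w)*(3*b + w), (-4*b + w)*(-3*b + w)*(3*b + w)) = -9*b^2 + w^2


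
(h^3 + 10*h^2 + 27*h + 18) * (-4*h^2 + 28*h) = -4*h^5 - 12*h^4 + 172*h^3 + 684*h^2 + 504*h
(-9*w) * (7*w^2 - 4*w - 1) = -63*w^3 + 36*w^2 + 9*w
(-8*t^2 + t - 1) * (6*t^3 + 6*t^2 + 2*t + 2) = -48*t^5 - 42*t^4 - 16*t^3 - 20*t^2 - 2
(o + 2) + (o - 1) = 2*o + 1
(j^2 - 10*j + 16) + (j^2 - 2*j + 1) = 2*j^2 - 12*j + 17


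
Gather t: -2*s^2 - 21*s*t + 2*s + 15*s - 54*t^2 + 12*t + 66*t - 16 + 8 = -2*s^2 + 17*s - 54*t^2 + t*(78 - 21*s) - 8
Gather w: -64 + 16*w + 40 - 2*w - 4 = 14*w - 28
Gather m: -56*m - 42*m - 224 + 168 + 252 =196 - 98*m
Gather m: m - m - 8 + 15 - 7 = 0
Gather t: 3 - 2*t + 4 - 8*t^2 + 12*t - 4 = -8*t^2 + 10*t + 3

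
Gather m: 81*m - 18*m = 63*m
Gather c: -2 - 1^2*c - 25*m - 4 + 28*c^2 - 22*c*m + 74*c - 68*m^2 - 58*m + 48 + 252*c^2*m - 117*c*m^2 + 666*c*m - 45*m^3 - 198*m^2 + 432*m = c^2*(252*m + 28) + c*(-117*m^2 + 644*m + 73) - 45*m^3 - 266*m^2 + 349*m + 42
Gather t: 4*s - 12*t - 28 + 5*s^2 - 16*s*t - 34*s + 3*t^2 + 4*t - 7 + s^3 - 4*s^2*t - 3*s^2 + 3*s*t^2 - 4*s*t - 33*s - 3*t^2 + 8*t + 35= s^3 + 2*s^2 + 3*s*t^2 - 63*s + t*(-4*s^2 - 20*s)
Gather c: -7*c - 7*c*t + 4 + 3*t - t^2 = c*(-7*t - 7) - t^2 + 3*t + 4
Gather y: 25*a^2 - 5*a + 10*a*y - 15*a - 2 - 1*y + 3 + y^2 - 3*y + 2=25*a^2 - 20*a + y^2 + y*(10*a - 4) + 3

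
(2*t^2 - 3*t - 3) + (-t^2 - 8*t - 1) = t^2 - 11*t - 4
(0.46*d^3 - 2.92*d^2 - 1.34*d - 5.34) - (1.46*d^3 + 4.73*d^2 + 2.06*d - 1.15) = -1.0*d^3 - 7.65*d^2 - 3.4*d - 4.19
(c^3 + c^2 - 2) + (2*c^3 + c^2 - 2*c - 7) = 3*c^3 + 2*c^2 - 2*c - 9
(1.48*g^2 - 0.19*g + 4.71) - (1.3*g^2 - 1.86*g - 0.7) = 0.18*g^2 + 1.67*g + 5.41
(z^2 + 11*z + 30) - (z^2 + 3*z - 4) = 8*z + 34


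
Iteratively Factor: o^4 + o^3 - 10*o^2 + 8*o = (o - 1)*(o^3 + 2*o^2 - 8*o) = o*(o - 1)*(o^2 + 2*o - 8) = o*(o - 1)*(o + 4)*(o - 2)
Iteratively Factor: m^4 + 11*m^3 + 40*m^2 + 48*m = (m)*(m^3 + 11*m^2 + 40*m + 48) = m*(m + 4)*(m^2 + 7*m + 12) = m*(m + 3)*(m + 4)*(m + 4)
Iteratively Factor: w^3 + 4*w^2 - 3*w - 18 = (w - 2)*(w^2 + 6*w + 9) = (w - 2)*(w + 3)*(w + 3)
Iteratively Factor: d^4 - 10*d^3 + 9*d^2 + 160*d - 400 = (d + 4)*(d^3 - 14*d^2 + 65*d - 100) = (d - 5)*(d + 4)*(d^2 - 9*d + 20) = (d - 5)^2*(d + 4)*(d - 4)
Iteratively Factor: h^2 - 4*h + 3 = (h - 1)*(h - 3)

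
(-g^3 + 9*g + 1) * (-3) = 3*g^3 - 27*g - 3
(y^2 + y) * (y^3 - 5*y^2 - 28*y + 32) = y^5 - 4*y^4 - 33*y^3 + 4*y^2 + 32*y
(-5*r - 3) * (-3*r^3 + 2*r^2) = 15*r^4 - r^3 - 6*r^2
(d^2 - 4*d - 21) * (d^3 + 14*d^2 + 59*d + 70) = d^5 + 10*d^4 - 18*d^3 - 460*d^2 - 1519*d - 1470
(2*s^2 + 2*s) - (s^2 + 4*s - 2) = s^2 - 2*s + 2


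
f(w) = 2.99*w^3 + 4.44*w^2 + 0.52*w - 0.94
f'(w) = 8.97*w^2 + 8.88*w + 0.52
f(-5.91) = -466.14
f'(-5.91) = 261.34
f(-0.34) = -0.72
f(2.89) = 109.82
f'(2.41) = 74.02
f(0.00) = -0.94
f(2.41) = 67.95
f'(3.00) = 107.89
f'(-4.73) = 159.20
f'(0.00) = 0.52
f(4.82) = 439.54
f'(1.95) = 51.94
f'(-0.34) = -1.46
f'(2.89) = 101.10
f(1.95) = 39.13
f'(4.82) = 251.72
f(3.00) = 121.31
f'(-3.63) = 86.48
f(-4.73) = -220.48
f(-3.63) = -87.34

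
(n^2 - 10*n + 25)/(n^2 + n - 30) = (n - 5)/(n + 6)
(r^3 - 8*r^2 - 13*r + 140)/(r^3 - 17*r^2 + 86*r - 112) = (r^2 - r - 20)/(r^2 - 10*r + 16)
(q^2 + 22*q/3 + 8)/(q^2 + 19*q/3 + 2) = (3*q + 4)/(3*q + 1)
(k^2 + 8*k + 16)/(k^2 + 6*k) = (k^2 + 8*k + 16)/(k*(k + 6))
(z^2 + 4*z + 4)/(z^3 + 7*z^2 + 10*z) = (z + 2)/(z*(z + 5))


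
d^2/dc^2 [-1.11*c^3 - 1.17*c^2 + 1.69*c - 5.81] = -6.66*c - 2.34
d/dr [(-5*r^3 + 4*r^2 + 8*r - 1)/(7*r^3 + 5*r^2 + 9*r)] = (-53*r^4 - 202*r^3 + 17*r^2 + 10*r + 9)/(r^2*(49*r^4 + 70*r^3 + 151*r^2 + 90*r + 81))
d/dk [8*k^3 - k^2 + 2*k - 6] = 24*k^2 - 2*k + 2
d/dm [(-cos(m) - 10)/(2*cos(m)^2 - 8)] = (sin(m)^2 - 20*cos(m) - 5)*sin(m)/(2*(cos(m)^2 - 4)^2)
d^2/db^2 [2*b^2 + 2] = 4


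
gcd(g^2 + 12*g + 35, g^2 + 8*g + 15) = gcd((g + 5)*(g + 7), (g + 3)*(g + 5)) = g + 5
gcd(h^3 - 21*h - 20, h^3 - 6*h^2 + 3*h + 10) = h^2 - 4*h - 5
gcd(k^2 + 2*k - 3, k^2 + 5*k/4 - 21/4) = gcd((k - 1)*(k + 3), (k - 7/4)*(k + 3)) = k + 3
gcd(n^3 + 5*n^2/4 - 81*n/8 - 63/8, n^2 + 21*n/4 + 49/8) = n + 7/2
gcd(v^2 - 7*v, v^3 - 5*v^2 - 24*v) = v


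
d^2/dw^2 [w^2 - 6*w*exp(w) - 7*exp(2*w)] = -6*w*exp(w) - 28*exp(2*w) - 12*exp(w) + 2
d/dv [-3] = 0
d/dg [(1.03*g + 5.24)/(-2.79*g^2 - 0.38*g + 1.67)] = (2.8737*g^2 + 29.2392*g + 3.7113)/(7.7841*g^4 + 2.1204*g^3 - 9.1742*g^2 - 1.2692*g + 2.7889)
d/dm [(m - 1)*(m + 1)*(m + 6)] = 3*m^2 + 12*m - 1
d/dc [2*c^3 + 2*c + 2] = 6*c^2 + 2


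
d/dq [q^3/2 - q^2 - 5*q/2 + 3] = 3*q^2/2 - 2*q - 5/2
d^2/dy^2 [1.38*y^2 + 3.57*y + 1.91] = 2.76000000000000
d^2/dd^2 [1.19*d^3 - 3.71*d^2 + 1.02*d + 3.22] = 7.14*d - 7.42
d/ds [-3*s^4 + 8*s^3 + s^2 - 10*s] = -12*s^3 + 24*s^2 + 2*s - 10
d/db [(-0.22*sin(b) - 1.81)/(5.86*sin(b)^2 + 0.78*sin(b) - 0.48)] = (1.2892*sin(b)^2 + 21.2132*sin(b) + 1.5174)*cos(b)/(34.3396*sin(b)^4 + 9.1416*sin(b)^3 - 5.0172*sin(b)^2 - 0.7488*sin(b) + 0.2304)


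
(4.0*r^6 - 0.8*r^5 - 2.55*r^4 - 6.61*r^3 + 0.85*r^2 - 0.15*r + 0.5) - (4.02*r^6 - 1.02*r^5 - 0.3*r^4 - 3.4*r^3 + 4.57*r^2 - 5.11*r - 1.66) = -0.0199999999999996*r^6 + 0.22*r^5 - 2.25*r^4 - 3.21*r^3 - 3.72*r^2 + 4.96*r + 2.16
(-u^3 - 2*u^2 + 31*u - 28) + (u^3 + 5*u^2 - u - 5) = 3*u^2 + 30*u - 33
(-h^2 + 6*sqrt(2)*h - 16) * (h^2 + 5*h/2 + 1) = -h^4 - 5*h^3/2 + 6*sqrt(2)*h^3 - 17*h^2 + 15*sqrt(2)*h^2 - 40*h + 6*sqrt(2)*h - 16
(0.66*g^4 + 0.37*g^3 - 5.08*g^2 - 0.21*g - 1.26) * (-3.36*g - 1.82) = -2.2176*g^5 - 2.4444*g^4 + 16.3954*g^3 + 9.9512*g^2 + 4.6158*g + 2.2932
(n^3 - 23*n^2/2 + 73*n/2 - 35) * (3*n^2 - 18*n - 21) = 3*n^5 - 105*n^4/2 + 591*n^3/2 - 1041*n^2/2 - 273*n/2 + 735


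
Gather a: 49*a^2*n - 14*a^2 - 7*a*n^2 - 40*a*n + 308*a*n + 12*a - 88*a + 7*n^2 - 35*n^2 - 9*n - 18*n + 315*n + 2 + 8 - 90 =a^2*(49*n - 14) + a*(-7*n^2 + 268*n - 76) - 28*n^2 + 288*n - 80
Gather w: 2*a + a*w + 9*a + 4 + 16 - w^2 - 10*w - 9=11*a - w^2 + w*(a - 10) + 11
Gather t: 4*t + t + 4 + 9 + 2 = 5*t + 15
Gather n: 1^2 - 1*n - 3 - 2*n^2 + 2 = -2*n^2 - n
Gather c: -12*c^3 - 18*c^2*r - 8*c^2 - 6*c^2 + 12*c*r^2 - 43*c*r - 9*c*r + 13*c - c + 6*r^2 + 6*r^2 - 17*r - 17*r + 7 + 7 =-12*c^3 + c^2*(-18*r - 14) + c*(12*r^2 - 52*r + 12) + 12*r^2 - 34*r + 14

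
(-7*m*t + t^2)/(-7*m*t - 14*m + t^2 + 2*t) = t/(t + 2)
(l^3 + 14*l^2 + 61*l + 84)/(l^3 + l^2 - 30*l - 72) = (l + 7)/(l - 6)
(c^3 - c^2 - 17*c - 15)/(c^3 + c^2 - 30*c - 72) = (c^2 - 4*c - 5)/(c^2 - 2*c - 24)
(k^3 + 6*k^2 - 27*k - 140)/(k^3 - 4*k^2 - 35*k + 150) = (k^2 + 11*k + 28)/(k^2 + k - 30)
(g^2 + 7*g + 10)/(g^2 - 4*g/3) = 3*(g^2 + 7*g + 10)/(g*(3*g - 4))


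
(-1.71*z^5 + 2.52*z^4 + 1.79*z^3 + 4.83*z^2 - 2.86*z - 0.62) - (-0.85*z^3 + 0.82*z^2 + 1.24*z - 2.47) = -1.71*z^5 + 2.52*z^4 + 2.64*z^3 + 4.01*z^2 - 4.1*z + 1.85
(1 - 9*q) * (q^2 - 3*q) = -9*q^3 + 28*q^2 - 3*q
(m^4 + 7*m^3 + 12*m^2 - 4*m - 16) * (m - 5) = m^5 + 2*m^4 - 23*m^3 - 64*m^2 + 4*m + 80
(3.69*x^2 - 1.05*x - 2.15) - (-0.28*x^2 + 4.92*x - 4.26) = 3.97*x^2 - 5.97*x + 2.11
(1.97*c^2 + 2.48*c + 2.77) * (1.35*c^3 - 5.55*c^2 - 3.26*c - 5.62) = 2.6595*c^5 - 7.5855*c^4 - 16.4467*c^3 - 34.5297*c^2 - 22.9678*c - 15.5674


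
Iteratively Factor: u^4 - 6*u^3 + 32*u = (u)*(u^3 - 6*u^2 + 32) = u*(u - 4)*(u^2 - 2*u - 8) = u*(u - 4)*(u + 2)*(u - 4)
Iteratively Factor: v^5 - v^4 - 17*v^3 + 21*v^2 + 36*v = (v + 4)*(v^4 - 5*v^3 + 3*v^2 + 9*v) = (v + 1)*(v + 4)*(v^3 - 6*v^2 + 9*v) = v*(v + 1)*(v + 4)*(v^2 - 6*v + 9) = v*(v - 3)*(v + 1)*(v + 4)*(v - 3)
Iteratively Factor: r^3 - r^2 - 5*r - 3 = (r - 3)*(r^2 + 2*r + 1) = (r - 3)*(r + 1)*(r + 1)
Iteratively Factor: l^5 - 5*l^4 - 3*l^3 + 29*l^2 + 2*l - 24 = (l - 1)*(l^4 - 4*l^3 - 7*l^2 + 22*l + 24) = (l - 4)*(l - 1)*(l^3 - 7*l - 6) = (l - 4)*(l - 1)*(l + 1)*(l^2 - l - 6) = (l - 4)*(l - 3)*(l - 1)*(l + 1)*(l + 2)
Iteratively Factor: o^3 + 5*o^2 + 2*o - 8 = (o - 1)*(o^2 + 6*o + 8) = (o - 1)*(o + 2)*(o + 4)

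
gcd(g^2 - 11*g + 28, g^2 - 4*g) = g - 4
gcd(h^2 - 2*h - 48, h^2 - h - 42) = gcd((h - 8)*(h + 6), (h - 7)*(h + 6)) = h + 6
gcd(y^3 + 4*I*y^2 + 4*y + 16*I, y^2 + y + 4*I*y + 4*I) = y + 4*I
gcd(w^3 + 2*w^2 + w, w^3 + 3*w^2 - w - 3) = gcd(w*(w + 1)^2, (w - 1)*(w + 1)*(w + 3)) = w + 1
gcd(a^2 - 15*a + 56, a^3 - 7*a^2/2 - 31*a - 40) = a - 8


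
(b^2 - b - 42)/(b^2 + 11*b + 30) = (b - 7)/(b + 5)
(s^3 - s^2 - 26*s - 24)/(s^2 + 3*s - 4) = (s^2 - 5*s - 6)/(s - 1)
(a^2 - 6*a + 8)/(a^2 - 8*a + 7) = (a^2 - 6*a + 8)/(a^2 - 8*a + 7)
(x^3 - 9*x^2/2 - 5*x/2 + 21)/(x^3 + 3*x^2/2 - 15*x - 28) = (2*x^2 - 13*x + 21)/(2*x^2 - x - 28)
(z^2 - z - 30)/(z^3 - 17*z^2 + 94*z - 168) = (z + 5)/(z^2 - 11*z + 28)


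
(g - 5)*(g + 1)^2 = g^3 - 3*g^2 - 9*g - 5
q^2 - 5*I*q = q*(q - 5*I)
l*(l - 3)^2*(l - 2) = l^4 - 8*l^3 + 21*l^2 - 18*l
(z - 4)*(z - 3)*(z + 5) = z^3 - 2*z^2 - 23*z + 60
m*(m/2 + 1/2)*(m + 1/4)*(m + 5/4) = m^4/2 + 5*m^3/4 + 29*m^2/32 + 5*m/32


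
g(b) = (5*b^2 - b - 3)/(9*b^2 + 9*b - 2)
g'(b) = (-18*b - 9)*(5*b^2 - b - 3)/(9*b^2 + 9*b - 2)^2 + (10*b - 1)/(9*b^2 + 9*b - 2) = (54*b^2 + 34*b + 29)/(81*b^4 + 162*b^3 + 45*b^2 - 36*b + 4)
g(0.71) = -0.13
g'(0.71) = 1.01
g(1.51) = 0.21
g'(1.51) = 0.20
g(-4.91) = 0.72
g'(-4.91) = 0.04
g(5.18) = 0.44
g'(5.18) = 0.02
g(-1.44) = 2.38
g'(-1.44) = 6.71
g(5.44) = 0.45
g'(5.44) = 0.02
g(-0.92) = -0.81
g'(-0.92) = 6.13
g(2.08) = 0.30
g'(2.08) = 0.11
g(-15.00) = 0.60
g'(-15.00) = 0.00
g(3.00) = 0.37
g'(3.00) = 0.05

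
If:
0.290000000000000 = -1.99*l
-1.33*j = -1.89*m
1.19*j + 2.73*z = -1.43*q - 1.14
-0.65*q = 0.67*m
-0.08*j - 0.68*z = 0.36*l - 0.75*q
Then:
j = 0.57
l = -0.15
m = 0.40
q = -0.42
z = -0.45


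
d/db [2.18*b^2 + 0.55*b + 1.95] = 4.36*b + 0.55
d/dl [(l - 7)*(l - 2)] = 2*l - 9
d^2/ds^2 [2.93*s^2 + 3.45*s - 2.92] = 5.86000000000000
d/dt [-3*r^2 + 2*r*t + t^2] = 2*r + 2*t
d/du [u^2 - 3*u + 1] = 2*u - 3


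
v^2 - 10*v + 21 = (v - 7)*(v - 3)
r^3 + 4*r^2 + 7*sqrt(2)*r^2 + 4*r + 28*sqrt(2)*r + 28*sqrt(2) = (r + 2)^2*(r + 7*sqrt(2))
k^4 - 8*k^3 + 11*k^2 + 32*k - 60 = (k - 5)*(k - 3)*(k - 2)*(k + 2)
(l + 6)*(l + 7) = l^2 + 13*l + 42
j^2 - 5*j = j*(j - 5)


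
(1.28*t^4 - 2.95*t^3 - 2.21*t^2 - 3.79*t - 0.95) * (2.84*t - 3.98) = 3.6352*t^5 - 13.4724*t^4 + 5.4646*t^3 - 1.9678*t^2 + 12.3862*t + 3.781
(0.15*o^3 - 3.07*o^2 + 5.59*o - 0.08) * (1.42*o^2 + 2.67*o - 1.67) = 0.213*o^5 - 3.9589*o^4 - 0.5096*o^3 + 19.9386*o^2 - 9.5489*o + 0.1336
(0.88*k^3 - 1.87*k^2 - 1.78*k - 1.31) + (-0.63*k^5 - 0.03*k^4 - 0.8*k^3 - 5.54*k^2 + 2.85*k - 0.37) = -0.63*k^5 - 0.03*k^4 + 0.08*k^3 - 7.41*k^2 + 1.07*k - 1.68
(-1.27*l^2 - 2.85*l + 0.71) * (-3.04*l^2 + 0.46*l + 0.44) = 3.8608*l^4 + 8.0798*l^3 - 4.0282*l^2 - 0.9274*l + 0.3124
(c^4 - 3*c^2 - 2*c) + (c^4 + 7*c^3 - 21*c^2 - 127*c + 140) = 2*c^4 + 7*c^3 - 24*c^2 - 129*c + 140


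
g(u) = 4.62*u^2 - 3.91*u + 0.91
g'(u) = 9.24*u - 3.91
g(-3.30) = 64.12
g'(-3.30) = -34.40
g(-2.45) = 38.22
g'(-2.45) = -26.55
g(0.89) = 1.09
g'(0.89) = 4.31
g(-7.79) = 311.73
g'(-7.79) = -75.89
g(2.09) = 12.92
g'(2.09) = 15.40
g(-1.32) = 14.12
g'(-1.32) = -16.11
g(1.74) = 8.09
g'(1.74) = 12.17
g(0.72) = 0.49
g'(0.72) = 2.74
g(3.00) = 30.76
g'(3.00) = 23.81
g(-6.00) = 190.69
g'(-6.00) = -59.35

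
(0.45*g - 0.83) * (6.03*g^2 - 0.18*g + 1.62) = 2.7135*g^3 - 5.0859*g^2 + 0.8784*g - 1.3446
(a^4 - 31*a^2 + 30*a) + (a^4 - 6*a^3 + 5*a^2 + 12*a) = 2*a^4 - 6*a^3 - 26*a^2 + 42*a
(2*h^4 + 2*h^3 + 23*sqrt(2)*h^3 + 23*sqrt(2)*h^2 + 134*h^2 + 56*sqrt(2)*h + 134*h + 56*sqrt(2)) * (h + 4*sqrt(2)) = 2*h^5 + 2*h^4 + 31*sqrt(2)*h^4 + 31*sqrt(2)*h^3 + 318*h^3 + 318*h^2 + 592*sqrt(2)*h^2 + 448*h + 592*sqrt(2)*h + 448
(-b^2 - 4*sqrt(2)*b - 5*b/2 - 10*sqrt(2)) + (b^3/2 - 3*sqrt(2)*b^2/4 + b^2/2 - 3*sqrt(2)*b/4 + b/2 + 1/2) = b^3/2 - 3*sqrt(2)*b^2/4 - b^2/2 - 19*sqrt(2)*b/4 - 2*b - 10*sqrt(2) + 1/2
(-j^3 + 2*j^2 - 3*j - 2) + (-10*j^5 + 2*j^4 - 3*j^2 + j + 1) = -10*j^5 + 2*j^4 - j^3 - j^2 - 2*j - 1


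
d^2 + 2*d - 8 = (d - 2)*(d + 4)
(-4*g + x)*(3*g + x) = -12*g^2 - g*x + x^2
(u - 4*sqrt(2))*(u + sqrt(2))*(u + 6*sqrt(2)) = u^3 + 3*sqrt(2)*u^2 - 44*u - 48*sqrt(2)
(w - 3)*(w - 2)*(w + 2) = w^3 - 3*w^2 - 4*w + 12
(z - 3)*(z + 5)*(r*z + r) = r*z^3 + 3*r*z^2 - 13*r*z - 15*r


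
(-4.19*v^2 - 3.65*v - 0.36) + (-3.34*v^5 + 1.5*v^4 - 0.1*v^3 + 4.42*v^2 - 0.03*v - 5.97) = -3.34*v^5 + 1.5*v^4 - 0.1*v^3 + 0.23*v^2 - 3.68*v - 6.33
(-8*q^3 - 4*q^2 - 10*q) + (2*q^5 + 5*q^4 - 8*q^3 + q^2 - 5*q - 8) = 2*q^5 + 5*q^4 - 16*q^3 - 3*q^2 - 15*q - 8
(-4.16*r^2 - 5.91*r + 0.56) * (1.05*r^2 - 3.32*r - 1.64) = -4.368*r^4 + 7.6057*r^3 + 27.0316*r^2 + 7.8332*r - 0.9184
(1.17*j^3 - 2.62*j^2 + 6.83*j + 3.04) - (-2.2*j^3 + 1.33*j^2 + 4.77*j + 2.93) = 3.37*j^3 - 3.95*j^2 + 2.06*j + 0.11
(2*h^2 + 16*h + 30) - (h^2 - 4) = h^2 + 16*h + 34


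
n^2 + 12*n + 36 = (n + 6)^2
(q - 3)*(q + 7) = q^2 + 4*q - 21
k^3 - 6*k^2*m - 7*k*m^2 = k*(k - 7*m)*(k + m)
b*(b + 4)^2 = b^3 + 8*b^2 + 16*b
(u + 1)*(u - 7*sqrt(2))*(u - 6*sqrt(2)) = u^3 - 13*sqrt(2)*u^2 + u^2 - 13*sqrt(2)*u + 84*u + 84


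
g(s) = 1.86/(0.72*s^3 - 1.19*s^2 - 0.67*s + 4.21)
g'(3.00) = -0.18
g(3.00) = 0.17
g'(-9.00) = -0.00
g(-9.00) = -0.00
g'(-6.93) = -0.00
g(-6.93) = -0.01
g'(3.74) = -0.07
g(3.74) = 0.08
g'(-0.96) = -0.69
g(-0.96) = 0.60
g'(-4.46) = -0.02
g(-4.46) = -0.02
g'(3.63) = -0.08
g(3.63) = 0.09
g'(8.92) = -0.00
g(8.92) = 0.00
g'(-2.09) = -0.67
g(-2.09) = -0.30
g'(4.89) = -0.02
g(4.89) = 0.03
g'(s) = 1.86*(-2.16*s^2 + 2.38*s + 0.67)/(0.72*s^3 - 1.19*s^2 - 0.67*s + 4.21)^2 = (-4.0176*s^2 + 4.4268*s + 1.2462)/(0.72*s^3 - 1.19*s^2 - 0.67*s + 4.21)^2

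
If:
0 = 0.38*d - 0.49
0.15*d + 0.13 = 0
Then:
No Solution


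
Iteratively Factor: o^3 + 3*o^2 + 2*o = (o + 2)*(o^2 + o) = o*(o + 2)*(o + 1)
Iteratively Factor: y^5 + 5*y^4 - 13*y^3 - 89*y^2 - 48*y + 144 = (y + 3)*(y^4 + 2*y^3 - 19*y^2 - 32*y + 48) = (y - 4)*(y + 3)*(y^3 + 6*y^2 + 5*y - 12) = (y - 4)*(y + 3)^2*(y^2 + 3*y - 4) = (y - 4)*(y + 3)^2*(y + 4)*(y - 1)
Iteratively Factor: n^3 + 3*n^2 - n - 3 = (n + 3)*(n^2 - 1) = (n + 1)*(n + 3)*(n - 1)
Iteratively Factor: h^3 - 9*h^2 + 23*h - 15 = (h - 3)*(h^2 - 6*h + 5) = (h - 5)*(h - 3)*(h - 1)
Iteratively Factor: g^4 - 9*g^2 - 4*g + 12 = (g - 3)*(g^3 + 3*g^2 - 4) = (g - 3)*(g + 2)*(g^2 + g - 2) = (g - 3)*(g + 2)^2*(g - 1)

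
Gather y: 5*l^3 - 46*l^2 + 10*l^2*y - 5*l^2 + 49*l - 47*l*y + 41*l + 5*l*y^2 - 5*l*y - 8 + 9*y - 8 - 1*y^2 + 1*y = 5*l^3 - 51*l^2 + 90*l + y^2*(5*l - 1) + y*(10*l^2 - 52*l + 10) - 16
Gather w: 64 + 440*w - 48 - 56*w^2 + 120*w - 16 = -56*w^2 + 560*w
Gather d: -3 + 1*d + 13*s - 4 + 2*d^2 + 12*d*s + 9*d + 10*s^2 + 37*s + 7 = 2*d^2 + d*(12*s + 10) + 10*s^2 + 50*s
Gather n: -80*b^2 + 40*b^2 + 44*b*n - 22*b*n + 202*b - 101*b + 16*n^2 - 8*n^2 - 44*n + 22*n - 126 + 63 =-40*b^2 + 101*b + 8*n^2 + n*(22*b - 22) - 63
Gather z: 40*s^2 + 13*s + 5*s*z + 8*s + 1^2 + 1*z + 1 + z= 40*s^2 + 21*s + z*(5*s + 2) + 2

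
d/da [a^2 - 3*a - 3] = 2*a - 3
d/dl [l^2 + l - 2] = 2*l + 1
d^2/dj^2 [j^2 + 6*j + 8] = 2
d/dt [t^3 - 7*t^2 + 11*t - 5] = 3*t^2 - 14*t + 11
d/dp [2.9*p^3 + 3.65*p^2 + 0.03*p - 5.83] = 8.7*p^2 + 7.3*p + 0.03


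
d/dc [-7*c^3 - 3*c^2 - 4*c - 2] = -21*c^2 - 6*c - 4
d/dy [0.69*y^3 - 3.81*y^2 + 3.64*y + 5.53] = 2.07*y^2 - 7.62*y + 3.64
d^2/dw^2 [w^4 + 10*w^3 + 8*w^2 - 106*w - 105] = 12*w^2 + 60*w + 16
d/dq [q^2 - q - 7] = 2*q - 1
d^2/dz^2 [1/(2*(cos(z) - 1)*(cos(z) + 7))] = (-2*sin(z)^4 + 33*sin(z)^2 - 39*cos(z)/4 - 9*cos(3*z)/4 + 12)/((cos(z) - 1)^3*(cos(z) + 7)^3)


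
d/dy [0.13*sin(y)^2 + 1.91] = 0.13*sin(2*y)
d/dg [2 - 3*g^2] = -6*g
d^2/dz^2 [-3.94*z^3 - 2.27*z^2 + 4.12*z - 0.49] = -23.64*z - 4.54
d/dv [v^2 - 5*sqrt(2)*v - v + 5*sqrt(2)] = 2*v - 5*sqrt(2) - 1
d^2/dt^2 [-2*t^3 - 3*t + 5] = -12*t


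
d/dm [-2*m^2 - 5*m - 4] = -4*m - 5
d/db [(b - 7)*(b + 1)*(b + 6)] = 3*b^2 - 43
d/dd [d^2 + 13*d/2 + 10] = 2*d + 13/2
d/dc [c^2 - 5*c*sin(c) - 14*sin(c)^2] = -5*c*cos(c) + 2*c - 5*sin(c) - 14*sin(2*c)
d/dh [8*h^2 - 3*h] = 16*h - 3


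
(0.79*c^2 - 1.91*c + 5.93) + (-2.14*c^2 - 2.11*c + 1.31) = -1.35*c^2 - 4.02*c + 7.24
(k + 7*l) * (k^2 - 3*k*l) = k^3 + 4*k^2*l - 21*k*l^2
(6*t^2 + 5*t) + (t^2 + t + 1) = 7*t^2 + 6*t + 1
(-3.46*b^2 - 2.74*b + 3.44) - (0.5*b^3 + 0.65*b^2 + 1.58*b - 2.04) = -0.5*b^3 - 4.11*b^2 - 4.32*b + 5.48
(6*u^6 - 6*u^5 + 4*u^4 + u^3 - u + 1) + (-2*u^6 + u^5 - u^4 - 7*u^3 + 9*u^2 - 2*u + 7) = 4*u^6 - 5*u^5 + 3*u^4 - 6*u^3 + 9*u^2 - 3*u + 8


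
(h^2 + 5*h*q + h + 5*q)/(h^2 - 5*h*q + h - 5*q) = (-h - 5*q)/(-h + 5*q)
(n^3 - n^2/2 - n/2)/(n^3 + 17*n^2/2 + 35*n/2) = (2*n^2 - n - 1)/(2*n^2 + 17*n + 35)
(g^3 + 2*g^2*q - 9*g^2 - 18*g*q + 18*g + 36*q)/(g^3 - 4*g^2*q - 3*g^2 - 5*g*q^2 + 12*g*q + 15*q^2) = (-g^2 - 2*g*q + 6*g + 12*q)/(-g^2 + 4*g*q + 5*q^2)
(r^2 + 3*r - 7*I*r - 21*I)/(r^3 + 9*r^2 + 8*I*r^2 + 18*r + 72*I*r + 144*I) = (r - 7*I)/(r^2 + r*(6 + 8*I) + 48*I)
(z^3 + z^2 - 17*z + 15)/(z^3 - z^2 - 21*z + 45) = (z - 1)/(z - 3)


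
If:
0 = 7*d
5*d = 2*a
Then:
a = 0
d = 0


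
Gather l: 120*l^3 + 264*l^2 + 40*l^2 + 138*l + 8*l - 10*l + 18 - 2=120*l^3 + 304*l^2 + 136*l + 16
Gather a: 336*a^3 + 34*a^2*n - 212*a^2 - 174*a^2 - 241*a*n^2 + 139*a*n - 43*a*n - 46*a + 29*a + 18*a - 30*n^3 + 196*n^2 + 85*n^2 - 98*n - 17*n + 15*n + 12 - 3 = 336*a^3 + a^2*(34*n - 386) + a*(-241*n^2 + 96*n + 1) - 30*n^3 + 281*n^2 - 100*n + 9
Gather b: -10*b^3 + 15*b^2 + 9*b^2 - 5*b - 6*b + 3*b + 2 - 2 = -10*b^3 + 24*b^2 - 8*b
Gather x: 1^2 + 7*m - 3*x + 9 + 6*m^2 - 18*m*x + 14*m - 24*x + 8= 6*m^2 + 21*m + x*(-18*m - 27) + 18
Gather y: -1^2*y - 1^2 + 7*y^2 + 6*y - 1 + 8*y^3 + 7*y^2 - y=8*y^3 + 14*y^2 + 4*y - 2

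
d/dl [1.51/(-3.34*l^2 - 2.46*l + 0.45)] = (10.0868*l + 3.7146)/(3.34*l^2 + 2.46*l - 0.45)^2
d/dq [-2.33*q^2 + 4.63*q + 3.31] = 4.63 - 4.66*q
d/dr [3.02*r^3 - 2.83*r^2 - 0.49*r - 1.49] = 9.06*r^2 - 5.66*r - 0.49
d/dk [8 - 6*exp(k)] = -6*exp(k)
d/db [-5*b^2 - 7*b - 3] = -10*b - 7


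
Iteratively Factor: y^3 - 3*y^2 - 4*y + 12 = (y + 2)*(y^2 - 5*y + 6) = (y - 2)*(y + 2)*(y - 3)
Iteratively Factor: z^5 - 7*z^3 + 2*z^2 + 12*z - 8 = (z - 2)*(z^4 + 2*z^3 - 3*z^2 - 4*z + 4) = (z - 2)*(z - 1)*(z^3 + 3*z^2 - 4) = (z - 2)*(z - 1)^2*(z^2 + 4*z + 4) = (z - 2)*(z - 1)^2*(z + 2)*(z + 2)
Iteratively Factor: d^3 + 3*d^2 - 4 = (d + 2)*(d^2 + d - 2) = (d - 1)*(d + 2)*(d + 2)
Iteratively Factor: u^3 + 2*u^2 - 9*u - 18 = (u + 3)*(u^2 - u - 6) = (u + 2)*(u + 3)*(u - 3)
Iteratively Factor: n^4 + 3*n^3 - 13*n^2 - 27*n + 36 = (n + 3)*(n^3 - 13*n + 12) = (n + 3)*(n + 4)*(n^2 - 4*n + 3) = (n - 1)*(n + 3)*(n + 4)*(n - 3)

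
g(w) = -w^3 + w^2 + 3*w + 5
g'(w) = -3*w^2 + 2*w + 3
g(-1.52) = 6.26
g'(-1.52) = -6.97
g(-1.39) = 5.45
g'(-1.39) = -5.58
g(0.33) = 6.06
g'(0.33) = 3.33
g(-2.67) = 23.15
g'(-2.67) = -23.73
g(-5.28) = 164.24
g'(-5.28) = -91.20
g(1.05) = 8.09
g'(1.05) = 1.79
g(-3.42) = 46.44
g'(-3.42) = -38.93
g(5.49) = -113.86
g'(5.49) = -76.44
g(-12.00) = 1841.00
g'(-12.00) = -453.00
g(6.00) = -157.00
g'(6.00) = -93.00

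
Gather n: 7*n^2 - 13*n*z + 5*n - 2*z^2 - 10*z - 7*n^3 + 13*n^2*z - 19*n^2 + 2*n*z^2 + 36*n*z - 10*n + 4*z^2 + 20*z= -7*n^3 + n^2*(13*z - 12) + n*(2*z^2 + 23*z - 5) + 2*z^2 + 10*z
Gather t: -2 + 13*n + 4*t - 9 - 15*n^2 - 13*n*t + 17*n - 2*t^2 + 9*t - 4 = -15*n^2 + 30*n - 2*t^2 + t*(13 - 13*n) - 15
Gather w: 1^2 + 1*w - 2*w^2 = -2*w^2 + w + 1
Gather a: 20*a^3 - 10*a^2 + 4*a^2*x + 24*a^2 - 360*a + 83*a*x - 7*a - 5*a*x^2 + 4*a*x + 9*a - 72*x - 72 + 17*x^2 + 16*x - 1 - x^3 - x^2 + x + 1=20*a^3 + a^2*(4*x + 14) + a*(-5*x^2 + 87*x - 358) - x^3 + 16*x^2 - 55*x - 72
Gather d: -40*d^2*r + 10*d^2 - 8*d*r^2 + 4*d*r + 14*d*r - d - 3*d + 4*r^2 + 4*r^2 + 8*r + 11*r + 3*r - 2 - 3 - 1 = d^2*(10 - 40*r) + d*(-8*r^2 + 18*r - 4) + 8*r^2 + 22*r - 6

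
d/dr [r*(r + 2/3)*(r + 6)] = 3*r^2 + 40*r/3 + 4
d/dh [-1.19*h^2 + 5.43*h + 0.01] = 5.43 - 2.38*h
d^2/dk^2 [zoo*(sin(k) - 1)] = zoo*sin(k)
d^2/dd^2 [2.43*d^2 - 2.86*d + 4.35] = 4.86000000000000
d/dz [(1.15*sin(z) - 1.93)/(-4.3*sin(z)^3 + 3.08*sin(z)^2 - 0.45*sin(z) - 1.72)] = (9.89*sin(z)^3 - 28.439*sin(z)^2 + 11.8888*sin(z) - 2.8465)*cos(z)/(18.49*sin(z)^6 - 26.488*sin(z)^5 + 13.3564*sin(z)^4 + 12.02*sin(z)^3 - 10.3927*sin(z)^2 + 1.548*sin(z) + 2.9584)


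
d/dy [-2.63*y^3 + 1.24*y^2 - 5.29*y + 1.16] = -7.89*y^2 + 2.48*y - 5.29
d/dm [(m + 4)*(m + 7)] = 2*m + 11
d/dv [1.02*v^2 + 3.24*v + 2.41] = 2.04*v + 3.24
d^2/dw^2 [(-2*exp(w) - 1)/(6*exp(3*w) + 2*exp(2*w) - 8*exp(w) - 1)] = (-288*exp(6*w) - 396*exp(5*w) - 524*exp(4*w) - 108*exp(3*w) - 30*exp(2*w) - 56*exp(w) + 6)*exp(w)/(216*exp(9*w) + 216*exp(8*w) - 792*exp(7*w) - 676*exp(6*w) + 984*exp(5*w) + 660*exp(4*w) - 398*exp(3*w) - 186*exp(2*w) - 24*exp(w) - 1)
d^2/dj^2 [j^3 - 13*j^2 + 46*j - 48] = 6*j - 26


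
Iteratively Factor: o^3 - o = (o - 1)*(o^2 + o) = o*(o - 1)*(o + 1)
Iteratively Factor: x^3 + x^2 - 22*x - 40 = (x - 5)*(x^2 + 6*x + 8) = (x - 5)*(x + 4)*(x + 2)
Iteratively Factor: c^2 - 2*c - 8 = (c - 4)*(c + 2)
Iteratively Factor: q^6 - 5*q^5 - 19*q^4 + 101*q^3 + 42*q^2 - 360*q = (q - 3)*(q^5 - 2*q^4 - 25*q^3 + 26*q^2 + 120*q) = (q - 3)*(q + 2)*(q^4 - 4*q^3 - 17*q^2 + 60*q) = (q - 3)*(q + 2)*(q + 4)*(q^3 - 8*q^2 + 15*q) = (q - 3)^2*(q + 2)*(q + 4)*(q^2 - 5*q) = (q - 5)*(q - 3)^2*(q + 2)*(q + 4)*(q)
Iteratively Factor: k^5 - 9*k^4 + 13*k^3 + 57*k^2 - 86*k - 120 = (k + 1)*(k^4 - 10*k^3 + 23*k^2 + 34*k - 120) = (k - 4)*(k + 1)*(k^3 - 6*k^2 - k + 30) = (k - 4)*(k + 1)*(k + 2)*(k^2 - 8*k + 15) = (k - 5)*(k - 4)*(k + 1)*(k + 2)*(k - 3)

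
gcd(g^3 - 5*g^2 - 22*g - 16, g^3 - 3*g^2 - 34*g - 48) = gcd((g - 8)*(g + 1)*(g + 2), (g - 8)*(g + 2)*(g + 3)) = g^2 - 6*g - 16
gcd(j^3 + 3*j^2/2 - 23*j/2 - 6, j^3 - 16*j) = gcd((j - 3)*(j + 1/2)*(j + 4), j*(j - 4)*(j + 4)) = j + 4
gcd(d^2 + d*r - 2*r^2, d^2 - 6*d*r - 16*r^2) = d + 2*r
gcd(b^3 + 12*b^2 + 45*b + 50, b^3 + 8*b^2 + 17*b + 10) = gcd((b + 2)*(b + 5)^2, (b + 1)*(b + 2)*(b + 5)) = b^2 + 7*b + 10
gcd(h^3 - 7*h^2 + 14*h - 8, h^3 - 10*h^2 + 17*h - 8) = h - 1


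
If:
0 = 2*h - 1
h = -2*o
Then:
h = 1/2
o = -1/4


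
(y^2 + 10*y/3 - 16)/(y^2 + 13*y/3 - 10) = (3*y - 8)/(3*y - 5)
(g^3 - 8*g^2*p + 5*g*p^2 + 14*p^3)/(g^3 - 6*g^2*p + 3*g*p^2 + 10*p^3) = (-g + 7*p)/(-g + 5*p)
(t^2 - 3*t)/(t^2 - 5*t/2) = 2*(t - 3)/(2*t - 5)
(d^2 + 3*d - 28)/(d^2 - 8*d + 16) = (d + 7)/(d - 4)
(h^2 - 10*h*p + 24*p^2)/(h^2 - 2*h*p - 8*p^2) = (h - 6*p)/(h + 2*p)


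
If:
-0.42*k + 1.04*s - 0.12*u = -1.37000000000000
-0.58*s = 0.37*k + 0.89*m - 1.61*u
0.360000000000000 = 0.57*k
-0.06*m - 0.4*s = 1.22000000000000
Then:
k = 0.63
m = -9.05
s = -1.69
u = -5.47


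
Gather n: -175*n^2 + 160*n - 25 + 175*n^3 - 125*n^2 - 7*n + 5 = 175*n^3 - 300*n^2 + 153*n - 20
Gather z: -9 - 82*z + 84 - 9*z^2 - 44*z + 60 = -9*z^2 - 126*z + 135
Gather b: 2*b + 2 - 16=2*b - 14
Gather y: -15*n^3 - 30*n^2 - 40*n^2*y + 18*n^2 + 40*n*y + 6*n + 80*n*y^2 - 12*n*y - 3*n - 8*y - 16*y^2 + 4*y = -15*n^3 - 12*n^2 + 3*n + y^2*(80*n - 16) + y*(-40*n^2 + 28*n - 4)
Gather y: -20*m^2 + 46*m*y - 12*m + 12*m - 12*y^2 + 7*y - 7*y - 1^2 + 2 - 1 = -20*m^2 + 46*m*y - 12*y^2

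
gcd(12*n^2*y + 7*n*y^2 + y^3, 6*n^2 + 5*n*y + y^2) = 3*n + y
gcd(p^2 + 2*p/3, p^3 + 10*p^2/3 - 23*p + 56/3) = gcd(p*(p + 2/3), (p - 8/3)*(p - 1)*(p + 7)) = 1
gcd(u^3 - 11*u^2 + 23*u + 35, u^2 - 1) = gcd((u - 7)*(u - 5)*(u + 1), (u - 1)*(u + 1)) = u + 1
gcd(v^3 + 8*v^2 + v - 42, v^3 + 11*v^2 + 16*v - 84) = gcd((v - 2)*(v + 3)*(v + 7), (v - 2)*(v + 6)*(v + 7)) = v^2 + 5*v - 14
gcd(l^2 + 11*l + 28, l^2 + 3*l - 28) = l + 7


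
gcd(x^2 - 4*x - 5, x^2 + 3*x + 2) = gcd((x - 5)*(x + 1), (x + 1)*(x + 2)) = x + 1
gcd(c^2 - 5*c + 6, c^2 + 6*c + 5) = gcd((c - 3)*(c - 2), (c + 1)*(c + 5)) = 1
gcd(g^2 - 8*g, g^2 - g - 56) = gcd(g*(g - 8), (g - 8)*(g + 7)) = g - 8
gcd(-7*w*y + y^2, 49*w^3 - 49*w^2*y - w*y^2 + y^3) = -7*w + y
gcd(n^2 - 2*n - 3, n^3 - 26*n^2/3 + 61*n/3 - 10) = n - 3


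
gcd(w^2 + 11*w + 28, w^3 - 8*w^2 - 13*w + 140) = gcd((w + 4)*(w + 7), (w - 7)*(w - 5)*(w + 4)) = w + 4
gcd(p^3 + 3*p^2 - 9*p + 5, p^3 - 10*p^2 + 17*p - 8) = p^2 - 2*p + 1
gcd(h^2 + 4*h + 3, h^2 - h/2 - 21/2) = h + 3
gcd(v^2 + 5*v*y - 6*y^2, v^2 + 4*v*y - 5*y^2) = -v + y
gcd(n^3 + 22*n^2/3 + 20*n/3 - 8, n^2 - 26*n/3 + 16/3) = n - 2/3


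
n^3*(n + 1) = n^4 + n^3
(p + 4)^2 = p^2 + 8*p + 16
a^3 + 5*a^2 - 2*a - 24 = (a - 2)*(a + 3)*(a + 4)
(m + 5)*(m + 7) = m^2 + 12*m + 35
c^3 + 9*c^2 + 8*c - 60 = (c - 2)*(c + 5)*(c + 6)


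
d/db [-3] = 0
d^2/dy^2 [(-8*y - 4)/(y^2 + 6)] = 8*(-4*y^2*(2*y + 1) + (6*y + 1)*(y^2 + 6))/(y^2 + 6)^3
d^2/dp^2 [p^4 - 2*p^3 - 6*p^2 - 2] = 12*p^2 - 12*p - 12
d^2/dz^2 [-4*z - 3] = 0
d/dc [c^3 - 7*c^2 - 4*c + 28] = 3*c^2 - 14*c - 4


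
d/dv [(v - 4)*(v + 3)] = 2*v - 1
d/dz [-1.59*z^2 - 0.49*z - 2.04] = -3.18*z - 0.49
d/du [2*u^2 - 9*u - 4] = 4*u - 9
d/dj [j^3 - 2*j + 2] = 3*j^2 - 2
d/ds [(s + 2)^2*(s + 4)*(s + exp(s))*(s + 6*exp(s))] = (s + 2)*((s + 2)*(s + 4)*(s + exp(s))*(6*exp(s) + 1) + (s + 2)*(s + 4)*(s + 6*exp(s))*(exp(s) + 1) + (s + 2)*(s + exp(s))*(s + 6*exp(s)) + 2*(s + 4)*(s + exp(s))*(s + 6*exp(s)))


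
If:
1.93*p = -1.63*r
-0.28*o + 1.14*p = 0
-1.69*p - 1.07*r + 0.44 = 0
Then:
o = 4.23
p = 1.04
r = -1.23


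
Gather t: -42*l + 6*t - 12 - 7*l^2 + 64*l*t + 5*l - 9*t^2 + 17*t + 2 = -7*l^2 - 37*l - 9*t^2 + t*(64*l + 23) - 10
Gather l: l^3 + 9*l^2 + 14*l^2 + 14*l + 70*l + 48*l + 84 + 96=l^3 + 23*l^2 + 132*l + 180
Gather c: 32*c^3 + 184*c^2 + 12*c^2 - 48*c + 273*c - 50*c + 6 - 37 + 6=32*c^3 + 196*c^2 + 175*c - 25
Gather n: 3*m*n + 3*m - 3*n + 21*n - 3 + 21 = 3*m + n*(3*m + 18) + 18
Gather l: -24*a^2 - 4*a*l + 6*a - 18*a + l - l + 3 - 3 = -24*a^2 - 4*a*l - 12*a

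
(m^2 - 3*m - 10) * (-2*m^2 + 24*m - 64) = -2*m^4 + 30*m^3 - 116*m^2 - 48*m + 640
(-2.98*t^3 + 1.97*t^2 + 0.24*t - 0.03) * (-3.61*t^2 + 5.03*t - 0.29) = 10.7578*t^5 - 22.1011*t^4 + 9.9069*t^3 + 0.7442*t^2 - 0.2205*t + 0.0087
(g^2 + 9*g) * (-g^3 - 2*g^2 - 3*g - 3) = -g^5 - 11*g^4 - 21*g^3 - 30*g^2 - 27*g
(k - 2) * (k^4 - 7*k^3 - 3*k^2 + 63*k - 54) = k^5 - 9*k^4 + 11*k^3 + 69*k^2 - 180*k + 108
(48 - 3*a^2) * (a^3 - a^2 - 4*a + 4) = -3*a^5 + 3*a^4 + 60*a^3 - 60*a^2 - 192*a + 192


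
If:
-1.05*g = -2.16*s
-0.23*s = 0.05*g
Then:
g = 0.00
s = 0.00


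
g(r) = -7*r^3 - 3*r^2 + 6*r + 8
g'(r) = -21*r^2 - 6*r + 6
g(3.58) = -330.15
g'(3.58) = -284.62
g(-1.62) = 20.17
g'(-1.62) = -39.39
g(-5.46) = 1025.20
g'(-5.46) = -587.28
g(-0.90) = 5.27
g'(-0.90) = -5.61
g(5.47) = -1194.61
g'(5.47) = -655.16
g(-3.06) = 162.12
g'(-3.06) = -172.28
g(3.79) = -393.43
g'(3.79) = -318.39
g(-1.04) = 6.39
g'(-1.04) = -10.47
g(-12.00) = 11600.00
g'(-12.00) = -2946.00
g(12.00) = -12448.00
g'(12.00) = -3090.00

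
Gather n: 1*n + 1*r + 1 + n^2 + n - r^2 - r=n^2 + 2*n - r^2 + 1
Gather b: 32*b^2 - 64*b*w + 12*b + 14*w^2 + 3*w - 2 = 32*b^2 + b*(12 - 64*w) + 14*w^2 + 3*w - 2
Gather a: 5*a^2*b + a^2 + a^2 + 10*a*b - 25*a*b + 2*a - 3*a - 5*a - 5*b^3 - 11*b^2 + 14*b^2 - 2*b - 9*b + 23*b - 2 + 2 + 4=a^2*(5*b + 2) + a*(-15*b - 6) - 5*b^3 + 3*b^2 + 12*b + 4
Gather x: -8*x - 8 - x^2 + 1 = -x^2 - 8*x - 7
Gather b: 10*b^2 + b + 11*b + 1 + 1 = 10*b^2 + 12*b + 2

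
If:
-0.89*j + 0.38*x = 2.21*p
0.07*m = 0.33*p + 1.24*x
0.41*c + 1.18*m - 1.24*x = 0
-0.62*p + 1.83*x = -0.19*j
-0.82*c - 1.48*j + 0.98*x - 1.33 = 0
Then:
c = -1.45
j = -0.08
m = 0.53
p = 0.04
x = 0.02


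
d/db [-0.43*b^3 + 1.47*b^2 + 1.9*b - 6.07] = -1.29*b^2 + 2.94*b + 1.9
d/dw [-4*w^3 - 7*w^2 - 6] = 2*w*(-6*w - 7)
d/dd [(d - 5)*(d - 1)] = 2*d - 6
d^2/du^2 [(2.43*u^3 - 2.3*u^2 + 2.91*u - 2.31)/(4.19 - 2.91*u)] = (-41.154966*u^3 + 177.772482*u^2 - 255.967938*u + 48.918004)/(24.642171*u^3 - 106.444017*u^2 + 153.264753*u - 73.560059)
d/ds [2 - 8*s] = -8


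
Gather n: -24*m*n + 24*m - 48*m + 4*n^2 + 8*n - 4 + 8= -24*m + 4*n^2 + n*(8 - 24*m) + 4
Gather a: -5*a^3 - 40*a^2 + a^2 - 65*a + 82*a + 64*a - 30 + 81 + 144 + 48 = -5*a^3 - 39*a^2 + 81*a + 243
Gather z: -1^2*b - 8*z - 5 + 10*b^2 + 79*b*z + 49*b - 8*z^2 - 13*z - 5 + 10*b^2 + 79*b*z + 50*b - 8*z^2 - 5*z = 20*b^2 + 98*b - 16*z^2 + z*(158*b - 26) - 10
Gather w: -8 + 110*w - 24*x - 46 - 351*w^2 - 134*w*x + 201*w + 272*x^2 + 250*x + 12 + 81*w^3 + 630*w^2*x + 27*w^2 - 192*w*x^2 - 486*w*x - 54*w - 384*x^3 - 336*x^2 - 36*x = 81*w^3 + w^2*(630*x - 324) + w*(-192*x^2 - 620*x + 257) - 384*x^3 - 64*x^2 + 190*x - 42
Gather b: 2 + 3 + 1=6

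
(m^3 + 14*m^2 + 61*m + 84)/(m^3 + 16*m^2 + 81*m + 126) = (m + 4)/(m + 6)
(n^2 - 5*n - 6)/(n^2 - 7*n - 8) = (n - 6)/(n - 8)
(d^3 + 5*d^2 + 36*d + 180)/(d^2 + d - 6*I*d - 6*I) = (d^2 + d*(5 + 6*I) + 30*I)/(d + 1)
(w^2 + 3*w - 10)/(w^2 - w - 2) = (w + 5)/(w + 1)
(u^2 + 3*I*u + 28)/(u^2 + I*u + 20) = (u + 7*I)/(u + 5*I)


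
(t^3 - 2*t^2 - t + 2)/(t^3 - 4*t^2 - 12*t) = (-t^3 + 2*t^2 + t - 2)/(t*(-t^2 + 4*t + 12))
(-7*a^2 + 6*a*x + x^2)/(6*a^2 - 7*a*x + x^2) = (7*a + x)/(-6*a + x)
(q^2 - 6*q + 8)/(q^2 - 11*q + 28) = (q - 2)/(q - 7)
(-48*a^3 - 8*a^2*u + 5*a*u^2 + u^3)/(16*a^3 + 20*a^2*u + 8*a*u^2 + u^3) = (-12*a^2 + a*u + u^2)/(4*a^2 + 4*a*u + u^2)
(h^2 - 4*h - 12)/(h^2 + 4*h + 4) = (h - 6)/(h + 2)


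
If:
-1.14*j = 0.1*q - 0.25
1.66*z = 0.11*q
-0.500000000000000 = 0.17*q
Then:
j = 0.48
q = -2.94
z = -0.19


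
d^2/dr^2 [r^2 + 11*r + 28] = 2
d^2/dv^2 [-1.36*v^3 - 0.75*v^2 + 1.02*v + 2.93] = -8.16*v - 1.5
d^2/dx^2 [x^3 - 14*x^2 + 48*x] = 6*x - 28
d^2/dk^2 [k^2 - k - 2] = 2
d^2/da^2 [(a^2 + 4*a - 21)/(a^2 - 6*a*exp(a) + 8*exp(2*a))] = 2*((4*(a + 2)*(3*a*exp(a) - a - 8*exp(2*a) + 3*exp(a)) + (a^2 + 4*a - 21)*(3*a*exp(a) - 16*exp(2*a) + 6*exp(a) - 1))*(a^2 - 6*a*exp(a) + 8*exp(2*a)) + 4*(a^2 + 4*a - 21)*(3*a*exp(a) - a - 8*exp(2*a) + 3*exp(a))^2 + (a^2 - 6*a*exp(a) + 8*exp(2*a))^2)/(a^2 - 6*a*exp(a) + 8*exp(2*a))^3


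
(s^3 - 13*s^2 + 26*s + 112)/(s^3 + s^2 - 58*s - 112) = (s - 7)/(s + 7)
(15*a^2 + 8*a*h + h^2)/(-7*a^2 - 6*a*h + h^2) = (-15*a^2 - 8*a*h - h^2)/(7*a^2 + 6*a*h - h^2)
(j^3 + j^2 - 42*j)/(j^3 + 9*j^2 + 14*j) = (j - 6)/(j + 2)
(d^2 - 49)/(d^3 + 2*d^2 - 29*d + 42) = (d - 7)/(d^2 - 5*d + 6)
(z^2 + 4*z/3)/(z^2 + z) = (z + 4/3)/(z + 1)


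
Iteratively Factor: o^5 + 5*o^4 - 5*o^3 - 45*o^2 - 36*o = (o)*(o^4 + 5*o^3 - 5*o^2 - 45*o - 36) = o*(o + 4)*(o^3 + o^2 - 9*o - 9) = o*(o + 3)*(o + 4)*(o^2 - 2*o - 3) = o*(o - 3)*(o + 3)*(o + 4)*(o + 1)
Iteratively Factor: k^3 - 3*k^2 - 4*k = (k + 1)*(k^2 - 4*k) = (k - 4)*(k + 1)*(k)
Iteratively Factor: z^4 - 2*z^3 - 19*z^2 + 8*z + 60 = (z + 2)*(z^3 - 4*z^2 - 11*z + 30) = (z - 5)*(z + 2)*(z^2 + z - 6) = (z - 5)*(z - 2)*(z + 2)*(z + 3)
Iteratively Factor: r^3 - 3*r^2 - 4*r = (r)*(r^2 - 3*r - 4) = r*(r - 4)*(r + 1)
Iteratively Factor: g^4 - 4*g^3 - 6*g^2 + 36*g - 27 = (g - 3)*(g^3 - g^2 - 9*g + 9) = (g - 3)*(g + 3)*(g^2 - 4*g + 3) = (g - 3)^2*(g + 3)*(g - 1)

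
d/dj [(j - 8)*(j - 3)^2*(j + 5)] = 4*j^3 - 27*j^2 - 26*j + 213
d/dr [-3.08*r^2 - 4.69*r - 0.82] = -6.16*r - 4.69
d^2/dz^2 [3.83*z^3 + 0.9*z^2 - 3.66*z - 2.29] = 22.98*z + 1.8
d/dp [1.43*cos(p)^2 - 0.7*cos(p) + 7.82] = (0.7 - 2.86*cos(p))*sin(p)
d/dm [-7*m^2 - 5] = -14*m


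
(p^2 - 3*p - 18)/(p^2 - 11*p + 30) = (p + 3)/(p - 5)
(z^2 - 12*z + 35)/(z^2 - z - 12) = (-z^2 + 12*z - 35)/(-z^2 + z + 12)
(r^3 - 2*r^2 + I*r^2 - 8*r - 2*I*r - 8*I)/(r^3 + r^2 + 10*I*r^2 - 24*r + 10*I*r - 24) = (r^3 + r^2*(-2 + I) + r*(-8 - 2*I) - 8*I)/(r^3 + r^2*(1 + 10*I) + r*(-24 + 10*I) - 24)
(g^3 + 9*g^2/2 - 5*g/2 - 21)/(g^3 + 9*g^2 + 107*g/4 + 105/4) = 2*(g - 2)/(2*g + 5)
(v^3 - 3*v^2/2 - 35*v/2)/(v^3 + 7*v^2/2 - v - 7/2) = v*(v - 5)/(v^2 - 1)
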